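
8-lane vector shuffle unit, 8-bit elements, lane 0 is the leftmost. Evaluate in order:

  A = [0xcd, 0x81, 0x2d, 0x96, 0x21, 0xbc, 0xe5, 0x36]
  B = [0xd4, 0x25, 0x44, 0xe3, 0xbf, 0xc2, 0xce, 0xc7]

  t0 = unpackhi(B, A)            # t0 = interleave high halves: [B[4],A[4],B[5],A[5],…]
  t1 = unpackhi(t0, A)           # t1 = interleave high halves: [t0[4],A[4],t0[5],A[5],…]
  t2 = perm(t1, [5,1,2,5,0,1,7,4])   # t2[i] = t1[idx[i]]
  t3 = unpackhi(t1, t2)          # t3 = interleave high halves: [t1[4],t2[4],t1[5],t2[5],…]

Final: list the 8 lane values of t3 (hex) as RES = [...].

RES = [0xc7, 0xce, 0xe5, 0x21, 0x36, 0x36, 0x36, 0xc7]

t0 = [0xbf, 0x21, 0xc2, 0xbc, 0xce, 0xe5, 0xc7, 0x36]
t1 = [0xce, 0x21, 0xe5, 0xbc, 0xc7, 0xe5, 0x36, 0x36]
t2 = [0xe5, 0x21, 0xe5, 0xe5, 0xce, 0x21, 0x36, 0xc7]
t3 = [0xc7, 0xce, 0xe5, 0x21, 0x36, 0x36, 0x36, 0xc7]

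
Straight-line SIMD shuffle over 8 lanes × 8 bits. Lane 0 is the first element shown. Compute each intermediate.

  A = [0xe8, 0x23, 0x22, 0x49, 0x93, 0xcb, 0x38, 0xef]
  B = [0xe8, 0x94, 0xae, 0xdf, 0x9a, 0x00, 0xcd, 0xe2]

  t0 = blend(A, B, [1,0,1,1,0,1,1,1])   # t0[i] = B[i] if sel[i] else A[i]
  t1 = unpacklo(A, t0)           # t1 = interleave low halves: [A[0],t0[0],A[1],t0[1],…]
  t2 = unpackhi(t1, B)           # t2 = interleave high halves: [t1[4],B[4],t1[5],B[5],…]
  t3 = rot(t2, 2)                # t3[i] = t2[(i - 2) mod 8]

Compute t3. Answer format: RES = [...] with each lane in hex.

t0 = [0xe8, 0x23, 0xae, 0xdf, 0x93, 0x00, 0xcd, 0xe2]
t1 = [0xe8, 0xe8, 0x23, 0x23, 0x22, 0xae, 0x49, 0xdf]
t2 = [0x22, 0x9a, 0xae, 0x00, 0x49, 0xcd, 0xdf, 0xe2]
t3 = [0xdf, 0xe2, 0x22, 0x9a, 0xae, 0x00, 0x49, 0xcd]

RES = [0xdf, 0xe2, 0x22, 0x9a, 0xae, 0x00, 0x49, 0xcd]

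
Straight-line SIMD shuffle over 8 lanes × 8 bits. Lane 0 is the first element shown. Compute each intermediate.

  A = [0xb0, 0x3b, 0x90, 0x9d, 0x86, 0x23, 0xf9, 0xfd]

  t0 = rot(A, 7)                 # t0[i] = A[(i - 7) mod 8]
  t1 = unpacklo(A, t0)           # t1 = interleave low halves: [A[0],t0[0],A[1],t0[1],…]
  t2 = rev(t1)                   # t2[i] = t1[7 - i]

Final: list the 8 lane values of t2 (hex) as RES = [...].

→ t0 |3b|90|9d|86|23|f9|fd|b0|
→ t1 |b0|3b|3b|90|90|9d|9d|86|
→ t2 |86|9d|9d|90|90|3b|3b|b0|

RES = [ 0x86  0x9d  0x9d  0x90  0x90  0x3b  0x3b  0xb0 ]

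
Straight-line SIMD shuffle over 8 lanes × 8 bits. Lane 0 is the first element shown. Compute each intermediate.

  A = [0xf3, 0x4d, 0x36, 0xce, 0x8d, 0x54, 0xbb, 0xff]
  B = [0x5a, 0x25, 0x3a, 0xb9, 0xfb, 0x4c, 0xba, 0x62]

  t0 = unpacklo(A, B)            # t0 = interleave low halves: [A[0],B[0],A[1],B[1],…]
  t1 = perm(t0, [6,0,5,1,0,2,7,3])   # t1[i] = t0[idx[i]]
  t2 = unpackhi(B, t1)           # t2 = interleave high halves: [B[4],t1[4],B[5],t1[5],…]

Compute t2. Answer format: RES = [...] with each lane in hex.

→ t0 |f3|5a|4d|25|36|3a|ce|b9|
→ t1 |ce|f3|3a|5a|f3|4d|b9|25|
→ t2 |fb|f3|4c|4d|ba|b9|62|25|

RES = [ 0xfb  0xf3  0x4c  0x4d  0xba  0xb9  0x62  0x25 ]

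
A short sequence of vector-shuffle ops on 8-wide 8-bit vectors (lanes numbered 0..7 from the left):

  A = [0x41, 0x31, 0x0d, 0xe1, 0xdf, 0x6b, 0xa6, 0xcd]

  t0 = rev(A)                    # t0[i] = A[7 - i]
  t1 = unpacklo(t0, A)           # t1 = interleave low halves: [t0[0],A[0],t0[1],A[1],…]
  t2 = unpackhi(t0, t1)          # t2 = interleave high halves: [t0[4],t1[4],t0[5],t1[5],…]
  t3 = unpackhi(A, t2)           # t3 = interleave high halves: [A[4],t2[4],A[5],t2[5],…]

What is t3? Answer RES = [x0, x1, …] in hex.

RES = [0xdf, 0x31, 0x6b, 0xdf, 0xa6, 0x41, 0xcd, 0xe1]

  t0: cd a6 6b df e1 0d 31 41
  t1: cd 41 a6 31 6b 0d df e1
  t2: e1 6b 0d 0d 31 df 41 e1
  t3: df 31 6b df a6 41 cd e1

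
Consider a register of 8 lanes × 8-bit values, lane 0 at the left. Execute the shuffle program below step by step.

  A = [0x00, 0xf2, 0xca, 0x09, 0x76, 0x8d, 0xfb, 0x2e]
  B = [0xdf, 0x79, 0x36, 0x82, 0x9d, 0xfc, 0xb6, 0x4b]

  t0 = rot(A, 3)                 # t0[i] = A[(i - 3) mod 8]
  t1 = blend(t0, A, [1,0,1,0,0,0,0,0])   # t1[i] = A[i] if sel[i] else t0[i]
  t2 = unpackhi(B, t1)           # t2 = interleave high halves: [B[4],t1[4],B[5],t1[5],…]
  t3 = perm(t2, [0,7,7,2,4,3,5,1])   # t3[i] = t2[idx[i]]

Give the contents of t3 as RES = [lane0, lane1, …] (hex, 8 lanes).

  t0: 8d fb 2e 00 f2 ca 09 76
  t1: 00 fb ca 00 f2 ca 09 76
  t2: 9d f2 fc ca b6 09 4b 76
  t3: 9d 76 76 fc b6 ca 09 f2

RES = [ 0x9d  0x76  0x76  0xfc  0xb6  0xca  0x09  0xf2 ]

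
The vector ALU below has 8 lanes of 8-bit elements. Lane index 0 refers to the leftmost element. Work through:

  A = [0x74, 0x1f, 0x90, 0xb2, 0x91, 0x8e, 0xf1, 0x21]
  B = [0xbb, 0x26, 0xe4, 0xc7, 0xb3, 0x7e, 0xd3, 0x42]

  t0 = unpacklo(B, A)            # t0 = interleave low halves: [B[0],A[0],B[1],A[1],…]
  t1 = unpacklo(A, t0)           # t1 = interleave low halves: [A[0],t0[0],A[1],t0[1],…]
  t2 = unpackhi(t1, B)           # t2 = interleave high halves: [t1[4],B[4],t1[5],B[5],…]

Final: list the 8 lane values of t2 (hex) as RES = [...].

RES = [ 0x90  0xb3  0x26  0x7e  0xb2  0xd3  0x1f  0x42 ]

→ t0 |bb|74|26|1f|e4|90|c7|b2|
→ t1 |74|bb|1f|74|90|26|b2|1f|
→ t2 |90|b3|26|7e|b2|d3|1f|42|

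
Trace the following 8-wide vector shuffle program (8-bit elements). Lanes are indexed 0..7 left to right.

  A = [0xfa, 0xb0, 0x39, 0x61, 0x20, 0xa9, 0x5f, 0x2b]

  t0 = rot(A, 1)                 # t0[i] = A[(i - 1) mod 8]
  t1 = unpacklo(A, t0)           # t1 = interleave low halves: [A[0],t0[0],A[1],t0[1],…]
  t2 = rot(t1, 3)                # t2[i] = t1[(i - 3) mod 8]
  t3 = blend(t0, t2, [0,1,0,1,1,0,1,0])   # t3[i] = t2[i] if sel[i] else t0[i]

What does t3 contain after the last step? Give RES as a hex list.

RES = [ 0x2b  0x61  0xb0  0xfa  0x2b  0x20  0xfa  0x5f ]

  t0: 2b fa b0 39 61 20 a9 5f
  t1: fa 2b b0 fa 39 b0 61 39
  t2: b0 61 39 fa 2b b0 fa 39
  t3: 2b 61 b0 fa 2b 20 fa 5f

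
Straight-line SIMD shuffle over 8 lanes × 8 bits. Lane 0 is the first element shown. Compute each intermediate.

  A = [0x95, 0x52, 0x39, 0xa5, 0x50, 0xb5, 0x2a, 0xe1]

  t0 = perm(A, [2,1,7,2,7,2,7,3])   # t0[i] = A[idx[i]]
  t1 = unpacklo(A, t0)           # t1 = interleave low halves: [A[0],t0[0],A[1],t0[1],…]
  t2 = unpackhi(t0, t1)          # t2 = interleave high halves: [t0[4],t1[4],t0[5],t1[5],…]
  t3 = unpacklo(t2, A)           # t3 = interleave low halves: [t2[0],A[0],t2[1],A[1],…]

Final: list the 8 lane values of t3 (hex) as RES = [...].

RES = [0xe1, 0x95, 0x39, 0x52, 0x39, 0x39, 0xe1, 0xa5]

→ t0 |39|52|e1|39|e1|39|e1|a5|
→ t1 |95|39|52|52|39|e1|a5|39|
→ t2 |e1|39|39|e1|e1|a5|a5|39|
→ t3 |e1|95|39|52|39|39|e1|a5|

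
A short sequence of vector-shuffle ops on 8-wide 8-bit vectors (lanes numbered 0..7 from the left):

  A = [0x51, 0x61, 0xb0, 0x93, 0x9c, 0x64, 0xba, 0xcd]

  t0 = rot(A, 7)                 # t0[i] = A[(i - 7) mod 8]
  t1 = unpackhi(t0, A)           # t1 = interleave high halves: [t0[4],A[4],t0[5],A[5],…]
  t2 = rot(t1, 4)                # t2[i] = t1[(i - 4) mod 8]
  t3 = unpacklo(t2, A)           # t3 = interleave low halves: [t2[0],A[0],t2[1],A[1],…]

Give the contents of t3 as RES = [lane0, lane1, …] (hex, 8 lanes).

RES = [ 0xcd  0x51  0xba  0x61  0x51  0xb0  0xcd  0x93 ]

  t0: 61 b0 93 9c 64 ba cd 51
  t1: 64 9c ba 64 cd ba 51 cd
  t2: cd ba 51 cd 64 9c ba 64
  t3: cd 51 ba 61 51 b0 cd 93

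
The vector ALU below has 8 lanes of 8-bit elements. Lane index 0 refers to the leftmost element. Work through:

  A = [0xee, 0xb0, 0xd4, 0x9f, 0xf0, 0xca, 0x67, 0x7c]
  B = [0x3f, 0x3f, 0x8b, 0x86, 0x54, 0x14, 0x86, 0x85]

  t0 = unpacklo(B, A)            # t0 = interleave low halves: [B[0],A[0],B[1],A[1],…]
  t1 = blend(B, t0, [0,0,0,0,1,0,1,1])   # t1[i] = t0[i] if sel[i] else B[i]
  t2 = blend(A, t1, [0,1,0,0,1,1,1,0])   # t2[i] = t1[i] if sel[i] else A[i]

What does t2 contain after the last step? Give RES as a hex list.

→ t0 |3f|ee|3f|b0|8b|d4|86|9f|
→ t1 |3f|3f|8b|86|8b|14|86|9f|
→ t2 |ee|3f|d4|9f|8b|14|86|7c|

RES = [ 0xee  0x3f  0xd4  0x9f  0x8b  0x14  0x86  0x7c ]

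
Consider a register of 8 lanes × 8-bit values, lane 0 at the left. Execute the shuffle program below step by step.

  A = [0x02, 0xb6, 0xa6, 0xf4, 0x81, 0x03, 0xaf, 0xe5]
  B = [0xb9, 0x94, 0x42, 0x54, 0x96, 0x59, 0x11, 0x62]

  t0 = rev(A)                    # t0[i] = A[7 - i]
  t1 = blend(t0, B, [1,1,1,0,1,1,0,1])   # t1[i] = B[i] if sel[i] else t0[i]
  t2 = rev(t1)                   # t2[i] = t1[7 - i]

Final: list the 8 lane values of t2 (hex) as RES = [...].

  t0: e5 af 03 81 f4 a6 b6 02
  t1: b9 94 42 81 96 59 b6 62
  t2: 62 b6 59 96 81 42 94 b9

RES = [ 0x62  0xb6  0x59  0x96  0x81  0x42  0x94  0xb9 ]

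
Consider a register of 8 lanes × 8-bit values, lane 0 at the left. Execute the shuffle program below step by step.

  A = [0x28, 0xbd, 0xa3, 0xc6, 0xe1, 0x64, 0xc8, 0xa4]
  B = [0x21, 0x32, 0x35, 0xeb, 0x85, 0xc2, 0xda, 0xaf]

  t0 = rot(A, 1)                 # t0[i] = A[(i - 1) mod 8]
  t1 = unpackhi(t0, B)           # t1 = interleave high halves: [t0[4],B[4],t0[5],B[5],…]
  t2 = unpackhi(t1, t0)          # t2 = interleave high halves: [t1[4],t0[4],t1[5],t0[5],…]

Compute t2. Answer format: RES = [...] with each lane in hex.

→ t0 |a4|28|bd|a3|c6|e1|64|c8|
→ t1 |c6|85|e1|c2|64|da|c8|af|
→ t2 |64|c6|da|e1|c8|64|af|c8|

RES = [ 0x64  0xc6  0xda  0xe1  0xc8  0x64  0xaf  0xc8 ]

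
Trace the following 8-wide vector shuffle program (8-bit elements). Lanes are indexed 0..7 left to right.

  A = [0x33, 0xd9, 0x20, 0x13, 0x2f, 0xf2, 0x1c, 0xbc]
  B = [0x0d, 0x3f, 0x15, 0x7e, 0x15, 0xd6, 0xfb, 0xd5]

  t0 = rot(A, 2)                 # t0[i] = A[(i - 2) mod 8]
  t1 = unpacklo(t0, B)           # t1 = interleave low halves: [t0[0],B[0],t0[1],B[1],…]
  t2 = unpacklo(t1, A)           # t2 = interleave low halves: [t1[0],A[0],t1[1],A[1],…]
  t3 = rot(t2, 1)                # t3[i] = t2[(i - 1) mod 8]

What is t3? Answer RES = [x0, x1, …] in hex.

→ t0 |1c|bc|33|d9|20|13|2f|f2|
→ t1 |1c|0d|bc|3f|33|15|d9|7e|
→ t2 |1c|33|0d|d9|bc|20|3f|13|
→ t3 |13|1c|33|0d|d9|bc|20|3f|

RES = [0x13, 0x1c, 0x33, 0x0d, 0xd9, 0xbc, 0x20, 0x3f]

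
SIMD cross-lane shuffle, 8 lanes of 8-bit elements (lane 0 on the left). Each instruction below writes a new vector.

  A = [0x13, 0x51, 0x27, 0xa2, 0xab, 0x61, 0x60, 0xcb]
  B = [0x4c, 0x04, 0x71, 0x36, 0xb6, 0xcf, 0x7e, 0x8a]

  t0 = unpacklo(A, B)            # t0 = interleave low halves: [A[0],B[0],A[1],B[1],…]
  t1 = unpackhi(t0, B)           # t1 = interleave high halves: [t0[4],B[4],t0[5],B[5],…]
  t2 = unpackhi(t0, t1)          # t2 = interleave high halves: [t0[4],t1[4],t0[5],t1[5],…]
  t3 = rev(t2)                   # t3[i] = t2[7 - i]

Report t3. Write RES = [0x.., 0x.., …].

RES = [ 0x8a  0x36  0x36  0xa2  0x7e  0x71  0xa2  0x27 ]

  t0: 13 4c 51 04 27 71 a2 36
  t1: 27 b6 71 cf a2 7e 36 8a
  t2: 27 a2 71 7e a2 36 36 8a
  t3: 8a 36 36 a2 7e 71 a2 27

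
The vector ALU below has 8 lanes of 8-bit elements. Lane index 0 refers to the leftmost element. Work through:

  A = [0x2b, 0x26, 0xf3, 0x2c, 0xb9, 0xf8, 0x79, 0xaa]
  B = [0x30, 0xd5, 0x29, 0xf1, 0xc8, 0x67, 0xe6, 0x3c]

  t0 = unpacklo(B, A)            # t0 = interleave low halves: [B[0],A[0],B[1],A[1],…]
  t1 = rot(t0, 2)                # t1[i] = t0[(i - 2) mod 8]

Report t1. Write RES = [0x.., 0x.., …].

RES = [0xf1, 0x2c, 0x30, 0x2b, 0xd5, 0x26, 0x29, 0xf3]

→ t0 |30|2b|d5|26|29|f3|f1|2c|
→ t1 |f1|2c|30|2b|d5|26|29|f3|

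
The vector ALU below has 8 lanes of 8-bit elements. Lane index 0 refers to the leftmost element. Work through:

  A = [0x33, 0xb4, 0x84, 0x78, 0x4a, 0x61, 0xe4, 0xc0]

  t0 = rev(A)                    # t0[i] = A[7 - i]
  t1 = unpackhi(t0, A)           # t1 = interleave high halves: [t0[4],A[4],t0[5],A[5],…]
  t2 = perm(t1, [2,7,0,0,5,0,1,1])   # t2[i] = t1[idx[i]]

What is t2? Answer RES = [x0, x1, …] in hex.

→ t0 |c0|e4|61|4a|78|84|b4|33|
→ t1 |78|4a|84|61|b4|e4|33|c0|
→ t2 |84|c0|78|78|e4|78|4a|4a|

RES = [ 0x84  0xc0  0x78  0x78  0xe4  0x78  0x4a  0x4a ]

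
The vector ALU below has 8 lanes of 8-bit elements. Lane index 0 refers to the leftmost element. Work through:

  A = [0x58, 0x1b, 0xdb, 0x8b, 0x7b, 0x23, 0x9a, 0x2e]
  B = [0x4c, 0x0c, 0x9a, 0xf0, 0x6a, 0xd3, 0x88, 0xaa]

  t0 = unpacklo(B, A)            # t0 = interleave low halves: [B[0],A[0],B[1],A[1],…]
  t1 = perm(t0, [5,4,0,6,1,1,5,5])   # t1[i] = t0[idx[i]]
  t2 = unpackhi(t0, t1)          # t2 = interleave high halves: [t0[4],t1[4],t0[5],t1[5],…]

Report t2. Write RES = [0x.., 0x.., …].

→ t0 |4c|58|0c|1b|9a|db|f0|8b|
→ t1 |db|9a|4c|f0|58|58|db|db|
→ t2 |9a|58|db|58|f0|db|8b|db|

RES = [ 0x9a  0x58  0xdb  0x58  0xf0  0xdb  0x8b  0xdb ]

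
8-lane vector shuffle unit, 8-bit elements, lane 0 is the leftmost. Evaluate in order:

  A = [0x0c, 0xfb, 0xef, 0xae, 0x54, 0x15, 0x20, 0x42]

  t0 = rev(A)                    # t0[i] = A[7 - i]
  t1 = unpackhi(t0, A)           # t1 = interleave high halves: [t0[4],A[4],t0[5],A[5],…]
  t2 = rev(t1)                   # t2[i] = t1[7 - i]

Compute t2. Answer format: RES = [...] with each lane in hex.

RES = [ 0x42  0x0c  0x20  0xfb  0x15  0xef  0x54  0xae ]

t0 = [0x42, 0x20, 0x15, 0x54, 0xae, 0xef, 0xfb, 0x0c]
t1 = [0xae, 0x54, 0xef, 0x15, 0xfb, 0x20, 0x0c, 0x42]
t2 = [0x42, 0x0c, 0x20, 0xfb, 0x15, 0xef, 0x54, 0xae]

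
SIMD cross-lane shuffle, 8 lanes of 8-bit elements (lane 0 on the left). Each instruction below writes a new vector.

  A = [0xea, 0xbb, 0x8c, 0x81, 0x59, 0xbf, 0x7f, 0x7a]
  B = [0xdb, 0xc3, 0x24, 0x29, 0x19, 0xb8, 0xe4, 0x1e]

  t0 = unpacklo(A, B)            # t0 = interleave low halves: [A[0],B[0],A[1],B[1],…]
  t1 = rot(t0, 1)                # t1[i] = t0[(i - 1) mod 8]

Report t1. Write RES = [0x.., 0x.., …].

RES = [0x29, 0xea, 0xdb, 0xbb, 0xc3, 0x8c, 0x24, 0x81]

→ t0 |ea|db|bb|c3|8c|24|81|29|
→ t1 |29|ea|db|bb|c3|8c|24|81|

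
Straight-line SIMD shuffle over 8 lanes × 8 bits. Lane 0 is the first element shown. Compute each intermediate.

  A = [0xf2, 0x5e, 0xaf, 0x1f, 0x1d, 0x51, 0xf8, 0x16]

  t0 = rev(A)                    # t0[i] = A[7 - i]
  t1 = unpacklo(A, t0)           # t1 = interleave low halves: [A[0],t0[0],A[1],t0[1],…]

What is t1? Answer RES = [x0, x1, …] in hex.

RES = [ 0xf2  0x16  0x5e  0xf8  0xaf  0x51  0x1f  0x1d ]

t0 = [0x16, 0xf8, 0x51, 0x1d, 0x1f, 0xaf, 0x5e, 0xf2]
t1 = [0xf2, 0x16, 0x5e, 0xf8, 0xaf, 0x51, 0x1f, 0x1d]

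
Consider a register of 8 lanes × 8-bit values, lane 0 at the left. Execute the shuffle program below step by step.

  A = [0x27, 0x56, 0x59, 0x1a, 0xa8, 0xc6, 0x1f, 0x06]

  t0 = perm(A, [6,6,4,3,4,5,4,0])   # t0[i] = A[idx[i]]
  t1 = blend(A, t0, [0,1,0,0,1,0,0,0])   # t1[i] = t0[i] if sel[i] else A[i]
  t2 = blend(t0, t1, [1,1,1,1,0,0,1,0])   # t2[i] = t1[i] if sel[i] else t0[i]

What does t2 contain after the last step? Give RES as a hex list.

RES = [0x27, 0x1f, 0x59, 0x1a, 0xa8, 0xc6, 0x1f, 0x27]

t0 = [0x1f, 0x1f, 0xa8, 0x1a, 0xa8, 0xc6, 0xa8, 0x27]
t1 = [0x27, 0x1f, 0x59, 0x1a, 0xa8, 0xc6, 0x1f, 0x06]
t2 = [0x27, 0x1f, 0x59, 0x1a, 0xa8, 0xc6, 0x1f, 0x27]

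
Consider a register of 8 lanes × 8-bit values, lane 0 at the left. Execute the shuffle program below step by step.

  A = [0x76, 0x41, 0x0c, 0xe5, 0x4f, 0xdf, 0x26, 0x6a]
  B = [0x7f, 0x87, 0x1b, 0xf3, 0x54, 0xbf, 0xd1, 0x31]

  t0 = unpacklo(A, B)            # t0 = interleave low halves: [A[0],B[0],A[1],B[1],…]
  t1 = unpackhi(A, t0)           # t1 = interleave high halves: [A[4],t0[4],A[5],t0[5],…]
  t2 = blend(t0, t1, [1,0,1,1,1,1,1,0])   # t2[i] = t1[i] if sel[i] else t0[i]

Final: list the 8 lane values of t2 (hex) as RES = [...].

t0 = [0x76, 0x7f, 0x41, 0x87, 0x0c, 0x1b, 0xe5, 0xf3]
t1 = [0x4f, 0x0c, 0xdf, 0x1b, 0x26, 0xe5, 0x6a, 0xf3]
t2 = [0x4f, 0x7f, 0xdf, 0x1b, 0x26, 0xe5, 0x6a, 0xf3]

RES = [ 0x4f  0x7f  0xdf  0x1b  0x26  0xe5  0x6a  0xf3 ]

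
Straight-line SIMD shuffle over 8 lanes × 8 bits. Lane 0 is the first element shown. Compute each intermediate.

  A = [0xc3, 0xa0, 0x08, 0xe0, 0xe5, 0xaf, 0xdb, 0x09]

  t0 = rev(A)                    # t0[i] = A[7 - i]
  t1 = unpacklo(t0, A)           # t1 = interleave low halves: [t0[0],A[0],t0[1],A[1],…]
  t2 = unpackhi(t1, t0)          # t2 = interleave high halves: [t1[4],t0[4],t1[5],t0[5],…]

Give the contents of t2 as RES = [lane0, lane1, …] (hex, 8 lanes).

t0 = [0x09, 0xdb, 0xaf, 0xe5, 0xe0, 0x08, 0xa0, 0xc3]
t1 = [0x09, 0xc3, 0xdb, 0xa0, 0xaf, 0x08, 0xe5, 0xe0]
t2 = [0xaf, 0xe0, 0x08, 0x08, 0xe5, 0xa0, 0xe0, 0xc3]

RES = [0xaf, 0xe0, 0x08, 0x08, 0xe5, 0xa0, 0xe0, 0xc3]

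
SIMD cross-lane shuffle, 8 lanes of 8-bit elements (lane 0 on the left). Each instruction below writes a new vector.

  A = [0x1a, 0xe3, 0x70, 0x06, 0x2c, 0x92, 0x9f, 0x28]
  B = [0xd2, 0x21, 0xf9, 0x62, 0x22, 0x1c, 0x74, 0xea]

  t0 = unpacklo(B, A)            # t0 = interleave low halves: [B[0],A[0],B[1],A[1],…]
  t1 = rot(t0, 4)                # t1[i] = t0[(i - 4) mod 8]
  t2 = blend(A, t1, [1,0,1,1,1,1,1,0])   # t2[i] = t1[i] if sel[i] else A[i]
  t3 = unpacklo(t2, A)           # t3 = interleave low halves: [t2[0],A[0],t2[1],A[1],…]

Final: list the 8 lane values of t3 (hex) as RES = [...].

RES = [ 0xf9  0x1a  0xe3  0xe3  0x62  0x70  0x06  0x06 ]

t0 = [0xd2, 0x1a, 0x21, 0xe3, 0xf9, 0x70, 0x62, 0x06]
t1 = [0xf9, 0x70, 0x62, 0x06, 0xd2, 0x1a, 0x21, 0xe3]
t2 = [0xf9, 0xe3, 0x62, 0x06, 0xd2, 0x1a, 0x21, 0x28]
t3 = [0xf9, 0x1a, 0xe3, 0xe3, 0x62, 0x70, 0x06, 0x06]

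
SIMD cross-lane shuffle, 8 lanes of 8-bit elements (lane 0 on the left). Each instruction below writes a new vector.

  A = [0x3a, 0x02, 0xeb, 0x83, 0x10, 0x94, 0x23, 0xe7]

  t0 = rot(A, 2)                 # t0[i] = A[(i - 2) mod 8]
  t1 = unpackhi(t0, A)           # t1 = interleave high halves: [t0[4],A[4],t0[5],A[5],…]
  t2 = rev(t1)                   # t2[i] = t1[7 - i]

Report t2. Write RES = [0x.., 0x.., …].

t0 = [0x23, 0xe7, 0x3a, 0x02, 0xeb, 0x83, 0x10, 0x94]
t1 = [0xeb, 0x10, 0x83, 0x94, 0x10, 0x23, 0x94, 0xe7]
t2 = [0xe7, 0x94, 0x23, 0x10, 0x94, 0x83, 0x10, 0xeb]

RES = [ 0xe7  0x94  0x23  0x10  0x94  0x83  0x10  0xeb ]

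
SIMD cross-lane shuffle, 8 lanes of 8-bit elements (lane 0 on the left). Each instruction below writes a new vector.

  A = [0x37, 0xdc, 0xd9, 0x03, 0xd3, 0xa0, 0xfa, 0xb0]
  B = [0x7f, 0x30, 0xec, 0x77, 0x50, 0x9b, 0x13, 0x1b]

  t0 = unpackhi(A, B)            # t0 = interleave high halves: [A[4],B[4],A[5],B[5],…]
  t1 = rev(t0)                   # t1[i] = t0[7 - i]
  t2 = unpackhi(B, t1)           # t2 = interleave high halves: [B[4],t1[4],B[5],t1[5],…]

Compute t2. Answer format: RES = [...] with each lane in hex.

RES = [0x50, 0x9b, 0x9b, 0xa0, 0x13, 0x50, 0x1b, 0xd3]

  t0: d3 50 a0 9b fa 13 b0 1b
  t1: 1b b0 13 fa 9b a0 50 d3
  t2: 50 9b 9b a0 13 50 1b d3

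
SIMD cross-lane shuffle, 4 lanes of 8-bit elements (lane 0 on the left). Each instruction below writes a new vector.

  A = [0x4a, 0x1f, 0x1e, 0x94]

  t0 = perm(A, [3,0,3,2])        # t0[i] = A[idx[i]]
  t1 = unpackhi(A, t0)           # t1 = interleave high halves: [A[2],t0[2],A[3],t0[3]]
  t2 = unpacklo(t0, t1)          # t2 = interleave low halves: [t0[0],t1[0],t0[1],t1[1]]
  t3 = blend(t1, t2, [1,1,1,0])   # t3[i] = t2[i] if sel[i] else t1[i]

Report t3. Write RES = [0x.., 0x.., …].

RES = [ 0x94  0x1e  0x4a  0x1e ]

→ t0 |94|4a|94|1e|
→ t1 |1e|94|94|1e|
→ t2 |94|1e|4a|94|
→ t3 |94|1e|4a|1e|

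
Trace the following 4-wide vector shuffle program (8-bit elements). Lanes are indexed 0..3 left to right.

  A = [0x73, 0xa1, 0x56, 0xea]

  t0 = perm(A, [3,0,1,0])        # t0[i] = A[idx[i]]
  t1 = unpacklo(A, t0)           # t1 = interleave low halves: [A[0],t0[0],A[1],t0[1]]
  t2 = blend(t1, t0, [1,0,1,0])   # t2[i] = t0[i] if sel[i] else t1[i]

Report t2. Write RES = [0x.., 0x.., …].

→ t0 |ea|73|a1|73|
→ t1 |73|ea|a1|73|
→ t2 |ea|ea|a1|73|

RES = [0xea, 0xea, 0xa1, 0x73]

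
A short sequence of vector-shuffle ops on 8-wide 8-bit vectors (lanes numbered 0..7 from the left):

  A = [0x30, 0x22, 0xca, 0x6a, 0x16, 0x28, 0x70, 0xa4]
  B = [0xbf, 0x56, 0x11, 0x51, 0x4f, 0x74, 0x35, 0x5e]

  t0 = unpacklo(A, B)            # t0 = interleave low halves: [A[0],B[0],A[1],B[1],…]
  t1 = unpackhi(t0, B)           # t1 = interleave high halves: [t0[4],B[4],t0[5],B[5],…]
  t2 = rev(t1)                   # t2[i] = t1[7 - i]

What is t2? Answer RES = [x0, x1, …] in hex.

→ t0 |30|bf|22|56|ca|11|6a|51|
→ t1 |ca|4f|11|74|6a|35|51|5e|
→ t2 |5e|51|35|6a|74|11|4f|ca|

RES = [ 0x5e  0x51  0x35  0x6a  0x74  0x11  0x4f  0xca ]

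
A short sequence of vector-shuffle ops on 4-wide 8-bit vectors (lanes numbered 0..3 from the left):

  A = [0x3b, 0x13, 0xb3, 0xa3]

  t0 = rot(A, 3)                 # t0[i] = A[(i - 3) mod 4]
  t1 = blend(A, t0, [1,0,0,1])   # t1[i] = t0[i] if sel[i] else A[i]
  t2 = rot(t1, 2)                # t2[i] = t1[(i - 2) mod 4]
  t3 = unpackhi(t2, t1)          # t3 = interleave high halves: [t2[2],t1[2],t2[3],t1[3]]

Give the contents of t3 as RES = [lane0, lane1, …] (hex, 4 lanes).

RES = [ 0x13  0xb3  0x13  0x3b ]

→ t0 |13|b3|a3|3b|
→ t1 |13|13|b3|3b|
→ t2 |b3|3b|13|13|
→ t3 |13|b3|13|3b|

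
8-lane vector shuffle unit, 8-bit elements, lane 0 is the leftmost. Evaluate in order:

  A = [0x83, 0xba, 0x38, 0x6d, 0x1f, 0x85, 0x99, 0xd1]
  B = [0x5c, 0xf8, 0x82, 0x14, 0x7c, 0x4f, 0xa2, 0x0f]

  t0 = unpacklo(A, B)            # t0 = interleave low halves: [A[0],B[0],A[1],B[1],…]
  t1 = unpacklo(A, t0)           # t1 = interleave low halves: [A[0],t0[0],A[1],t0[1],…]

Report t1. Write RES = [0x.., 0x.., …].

  t0: 83 5c ba f8 38 82 6d 14
  t1: 83 83 ba 5c 38 ba 6d f8

RES = [0x83, 0x83, 0xba, 0x5c, 0x38, 0xba, 0x6d, 0xf8]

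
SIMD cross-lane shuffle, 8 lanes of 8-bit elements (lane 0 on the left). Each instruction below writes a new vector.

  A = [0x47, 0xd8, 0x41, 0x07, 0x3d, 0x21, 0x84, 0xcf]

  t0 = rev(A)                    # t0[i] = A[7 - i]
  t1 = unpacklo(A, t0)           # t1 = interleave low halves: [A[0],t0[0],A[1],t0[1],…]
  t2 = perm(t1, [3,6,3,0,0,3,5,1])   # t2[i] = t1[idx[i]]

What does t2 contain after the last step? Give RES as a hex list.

RES = [0x84, 0x07, 0x84, 0x47, 0x47, 0x84, 0x21, 0xcf]

t0 = [0xcf, 0x84, 0x21, 0x3d, 0x07, 0x41, 0xd8, 0x47]
t1 = [0x47, 0xcf, 0xd8, 0x84, 0x41, 0x21, 0x07, 0x3d]
t2 = [0x84, 0x07, 0x84, 0x47, 0x47, 0x84, 0x21, 0xcf]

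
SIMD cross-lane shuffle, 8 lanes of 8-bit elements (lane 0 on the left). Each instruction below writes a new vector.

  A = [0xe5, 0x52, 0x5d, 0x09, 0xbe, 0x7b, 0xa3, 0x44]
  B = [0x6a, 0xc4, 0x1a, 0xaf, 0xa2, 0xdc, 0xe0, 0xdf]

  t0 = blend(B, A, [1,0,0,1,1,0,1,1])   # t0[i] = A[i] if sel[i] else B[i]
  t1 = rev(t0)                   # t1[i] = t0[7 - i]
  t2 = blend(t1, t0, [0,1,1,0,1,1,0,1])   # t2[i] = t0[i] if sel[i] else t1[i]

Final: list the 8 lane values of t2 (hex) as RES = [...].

RES = [0x44, 0xc4, 0x1a, 0xbe, 0xbe, 0xdc, 0xc4, 0x44]

→ t0 |e5|c4|1a|09|be|dc|a3|44|
→ t1 |44|a3|dc|be|09|1a|c4|e5|
→ t2 |44|c4|1a|be|be|dc|c4|44|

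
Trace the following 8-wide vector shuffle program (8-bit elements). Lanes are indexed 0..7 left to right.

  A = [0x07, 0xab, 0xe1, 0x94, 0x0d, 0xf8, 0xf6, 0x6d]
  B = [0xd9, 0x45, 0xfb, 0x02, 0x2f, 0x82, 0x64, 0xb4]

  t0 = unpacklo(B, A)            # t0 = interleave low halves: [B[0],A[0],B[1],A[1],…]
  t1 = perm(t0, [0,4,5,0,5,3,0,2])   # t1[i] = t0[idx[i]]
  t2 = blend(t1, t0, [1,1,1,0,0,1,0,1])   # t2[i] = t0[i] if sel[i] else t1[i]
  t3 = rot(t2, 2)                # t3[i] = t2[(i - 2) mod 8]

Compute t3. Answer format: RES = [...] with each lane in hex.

t0 = [0xd9, 0x07, 0x45, 0xab, 0xfb, 0xe1, 0x02, 0x94]
t1 = [0xd9, 0xfb, 0xe1, 0xd9, 0xe1, 0xab, 0xd9, 0x45]
t2 = [0xd9, 0x07, 0x45, 0xd9, 0xe1, 0xe1, 0xd9, 0x94]
t3 = [0xd9, 0x94, 0xd9, 0x07, 0x45, 0xd9, 0xe1, 0xe1]

RES = [0xd9, 0x94, 0xd9, 0x07, 0x45, 0xd9, 0xe1, 0xe1]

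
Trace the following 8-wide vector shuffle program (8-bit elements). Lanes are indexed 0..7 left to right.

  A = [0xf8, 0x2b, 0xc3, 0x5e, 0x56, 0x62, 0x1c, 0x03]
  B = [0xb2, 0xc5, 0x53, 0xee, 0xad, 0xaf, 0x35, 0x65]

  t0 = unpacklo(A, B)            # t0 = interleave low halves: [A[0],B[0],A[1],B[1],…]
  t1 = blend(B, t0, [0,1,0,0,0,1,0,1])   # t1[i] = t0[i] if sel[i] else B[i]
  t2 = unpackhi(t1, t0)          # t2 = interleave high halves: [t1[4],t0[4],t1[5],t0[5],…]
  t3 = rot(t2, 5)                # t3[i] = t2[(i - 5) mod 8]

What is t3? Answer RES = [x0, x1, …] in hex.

RES = [ 0x53  0x35  0x5e  0xee  0xee  0xad  0xc3  0x53 ]

t0 = [0xf8, 0xb2, 0x2b, 0xc5, 0xc3, 0x53, 0x5e, 0xee]
t1 = [0xb2, 0xb2, 0x53, 0xee, 0xad, 0x53, 0x35, 0xee]
t2 = [0xad, 0xc3, 0x53, 0x53, 0x35, 0x5e, 0xee, 0xee]
t3 = [0x53, 0x35, 0x5e, 0xee, 0xee, 0xad, 0xc3, 0x53]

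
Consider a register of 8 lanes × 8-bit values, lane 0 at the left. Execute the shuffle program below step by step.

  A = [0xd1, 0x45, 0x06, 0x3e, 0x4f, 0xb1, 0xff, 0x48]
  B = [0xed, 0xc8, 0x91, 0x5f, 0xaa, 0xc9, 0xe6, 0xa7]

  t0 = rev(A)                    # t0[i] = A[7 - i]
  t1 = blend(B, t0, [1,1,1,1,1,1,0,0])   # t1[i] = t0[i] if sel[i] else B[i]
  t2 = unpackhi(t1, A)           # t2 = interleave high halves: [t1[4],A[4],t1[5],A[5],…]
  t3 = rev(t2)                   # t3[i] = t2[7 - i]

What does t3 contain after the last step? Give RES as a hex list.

RES = [ 0x48  0xa7  0xff  0xe6  0xb1  0x06  0x4f  0x3e ]

t0 = [0x48, 0xff, 0xb1, 0x4f, 0x3e, 0x06, 0x45, 0xd1]
t1 = [0x48, 0xff, 0xb1, 0x4f, 0x3e, 0x06, 0xe6, 0xa7]
t2 = [0x3e, 0x4f, 0x06, 0xb1, 0xe6, 0xff, 0xa7, 0x48]
t3 = [0x48, 0xa7, 0xff, 0xe6, 0xb1, 0x06, 0x4f, 0x3e]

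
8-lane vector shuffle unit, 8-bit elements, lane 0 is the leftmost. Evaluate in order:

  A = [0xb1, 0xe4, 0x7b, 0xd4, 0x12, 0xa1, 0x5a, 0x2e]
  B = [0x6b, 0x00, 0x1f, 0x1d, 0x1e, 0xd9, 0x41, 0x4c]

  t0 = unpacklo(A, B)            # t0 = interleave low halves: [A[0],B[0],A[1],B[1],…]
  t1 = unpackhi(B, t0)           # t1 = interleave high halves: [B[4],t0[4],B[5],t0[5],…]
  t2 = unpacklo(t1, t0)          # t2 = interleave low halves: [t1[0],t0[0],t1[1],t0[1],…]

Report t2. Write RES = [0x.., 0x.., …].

  t0: b1 6b e4 00 7b 1f d4 1d
  t1: 1e 7b d9 1f 41 d4 4c 1d
  t2: 1e b1 7b 6b d9 e4 1f 00

RES = [0x1e, 0xb1, 0x7b, 0x6b, 0xd9, 0xe4, 0x1f, 0x00]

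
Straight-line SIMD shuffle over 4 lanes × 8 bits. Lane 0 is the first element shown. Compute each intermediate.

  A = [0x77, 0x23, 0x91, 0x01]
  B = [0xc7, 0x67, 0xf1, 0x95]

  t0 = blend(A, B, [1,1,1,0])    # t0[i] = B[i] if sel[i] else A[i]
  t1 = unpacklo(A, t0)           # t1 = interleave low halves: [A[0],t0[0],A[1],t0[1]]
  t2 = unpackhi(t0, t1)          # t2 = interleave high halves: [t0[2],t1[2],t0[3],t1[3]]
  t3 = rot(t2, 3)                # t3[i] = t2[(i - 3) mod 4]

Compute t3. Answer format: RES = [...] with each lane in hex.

t0 = [0xc7, 0x67, 0xf1, 0x01]
t1 = [0x77, 0xc7, 0x23, 0x67]
t2 = [0xf1, 0x23, 0x01, 0x67]
t3 = [0x23, 0x01, 0x67, 0xf1]

RES = [ 0x23  0x01  0x67  0xf1 ]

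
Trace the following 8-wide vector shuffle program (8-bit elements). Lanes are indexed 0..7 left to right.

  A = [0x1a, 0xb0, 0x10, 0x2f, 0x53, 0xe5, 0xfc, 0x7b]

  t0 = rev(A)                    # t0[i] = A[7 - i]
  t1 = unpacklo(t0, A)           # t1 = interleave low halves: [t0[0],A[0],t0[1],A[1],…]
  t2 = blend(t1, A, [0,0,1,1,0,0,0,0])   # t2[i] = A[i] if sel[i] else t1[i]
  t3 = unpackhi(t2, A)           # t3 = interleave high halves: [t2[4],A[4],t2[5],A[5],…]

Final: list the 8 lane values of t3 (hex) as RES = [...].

→ t0 |7b|fc|e5|53|2f|10|b0|1a|
→ t1 |7b|1a|fc|b0|e5|10|53|2f|
→ t2 |7b|1a|10|2f|e5|10|53|2f|
→ t3 |e5|53|10|e5|53|fc|2f|7b|

RES = [0xe5, 0x53, 0x10, 0xe5, 0x53, 0xfc, 0x2f, 0x7b]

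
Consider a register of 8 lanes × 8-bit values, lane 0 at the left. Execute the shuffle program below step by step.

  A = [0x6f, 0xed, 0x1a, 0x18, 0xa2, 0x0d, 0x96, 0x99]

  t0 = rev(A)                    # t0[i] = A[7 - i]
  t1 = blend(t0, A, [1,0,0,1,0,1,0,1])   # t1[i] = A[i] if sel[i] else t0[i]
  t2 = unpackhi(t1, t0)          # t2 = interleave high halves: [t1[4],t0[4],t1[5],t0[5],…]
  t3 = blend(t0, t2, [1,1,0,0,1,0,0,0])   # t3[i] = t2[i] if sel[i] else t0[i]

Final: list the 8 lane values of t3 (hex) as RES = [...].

t0 = [0x99, 0x96, 0x0d, 0xa2, 0x18, 0x1a, 0xed, 0x6f]
t1 = [0x6f, 0x96, 0x0d, 0x18, 0x18, 0x0d, 0xed, 0x99]
t2 = [0x18, 0x18, 0x0d, 0x1a, 0xed, 0xed, 0x99, 0x6f]
t3 = [0x18, 0x18, 0x0d, 0xa2, 0xed, 0x1a, 0xed, 0x6f]

RES = [ 0x18  0x18  0x0d  0xa2  0xed  0x1a  0xed  0x6f ]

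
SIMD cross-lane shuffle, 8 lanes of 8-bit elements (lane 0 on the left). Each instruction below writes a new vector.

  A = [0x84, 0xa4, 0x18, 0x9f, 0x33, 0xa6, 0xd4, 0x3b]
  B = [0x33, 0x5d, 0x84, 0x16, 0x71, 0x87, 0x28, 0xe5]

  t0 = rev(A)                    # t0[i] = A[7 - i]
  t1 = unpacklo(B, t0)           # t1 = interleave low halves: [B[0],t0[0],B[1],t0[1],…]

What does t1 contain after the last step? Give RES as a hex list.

→ t0 |3b|d4|a6|33|9f|18|a4|84|
→ t1 |33|3b|5d|d4|84|a6|16|33|

RES = [ 0x33  0x3b  0x5d  0xd4  0x84  0xa6  0x16  0x33 ]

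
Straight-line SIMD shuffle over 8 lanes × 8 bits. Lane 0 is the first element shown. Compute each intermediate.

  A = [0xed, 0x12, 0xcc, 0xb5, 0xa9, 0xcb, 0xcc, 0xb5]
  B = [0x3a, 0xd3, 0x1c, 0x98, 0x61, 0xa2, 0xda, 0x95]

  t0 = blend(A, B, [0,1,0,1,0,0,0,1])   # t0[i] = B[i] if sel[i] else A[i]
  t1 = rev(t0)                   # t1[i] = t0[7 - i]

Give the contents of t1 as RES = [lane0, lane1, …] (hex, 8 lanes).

RES = [0x95, 0xcc, 0xcb, 0xa9, 0x98, 0xcc, 0xd3, 0xed]

→ t0 |ed|d3|cc|98|a9|cb|cc|95|
→ t1 |95|cc|cb|a9|98|cc|d3|ed|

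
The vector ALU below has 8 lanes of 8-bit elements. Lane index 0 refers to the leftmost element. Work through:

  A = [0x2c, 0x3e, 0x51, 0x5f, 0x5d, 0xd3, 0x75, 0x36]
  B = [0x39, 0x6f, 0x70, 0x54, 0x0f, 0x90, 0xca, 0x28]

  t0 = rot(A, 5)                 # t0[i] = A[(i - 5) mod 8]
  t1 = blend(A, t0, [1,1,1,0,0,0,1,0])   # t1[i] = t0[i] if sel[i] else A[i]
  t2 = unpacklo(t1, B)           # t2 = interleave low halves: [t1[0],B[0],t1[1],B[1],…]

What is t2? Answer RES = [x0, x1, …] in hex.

RES = [ 0x5f  0x39  0x5d  0x6f  0xd3  0x70  0x5f  0x54 ]

  t0: 5f 5d d3 75 36 2c 3e 51
  t1: 5f 5d d3 5f 5d d3 3e 36
  t2: 5f 39 5d 6f d3 70 5f 54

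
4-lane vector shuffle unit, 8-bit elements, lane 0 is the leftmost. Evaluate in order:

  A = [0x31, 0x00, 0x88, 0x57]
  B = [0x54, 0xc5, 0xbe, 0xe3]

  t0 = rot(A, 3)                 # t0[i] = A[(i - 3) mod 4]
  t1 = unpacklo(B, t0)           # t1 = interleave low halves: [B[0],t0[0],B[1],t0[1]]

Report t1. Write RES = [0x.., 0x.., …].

t0 = [0x00, 0x88, 0x57, 0x31]
t1 = [0x54, 0x00, 0xc5, 0x88]

RES = [ 0x54  0x00  0xc5  0x88 ]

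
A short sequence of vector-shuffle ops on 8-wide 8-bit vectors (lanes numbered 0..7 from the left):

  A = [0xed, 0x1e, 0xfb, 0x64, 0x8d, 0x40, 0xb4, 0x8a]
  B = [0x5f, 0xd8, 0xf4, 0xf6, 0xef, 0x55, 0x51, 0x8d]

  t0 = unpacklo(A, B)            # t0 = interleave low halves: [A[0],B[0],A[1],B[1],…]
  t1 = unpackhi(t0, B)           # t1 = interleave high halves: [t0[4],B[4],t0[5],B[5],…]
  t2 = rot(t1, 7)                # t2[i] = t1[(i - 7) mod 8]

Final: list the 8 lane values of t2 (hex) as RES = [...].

RES = [ 0xef  0xf4  0x55  0x64  0x51  0xf6  0x8d  0xfb ]

→ t0 |ed|5f|1e|d8|fb|f4|64|f6|
→ t1 |fb|ef|f4|55|64|51|f6|8d|
→ t2 |ef|f4|55|64|51|f6|8d|fb|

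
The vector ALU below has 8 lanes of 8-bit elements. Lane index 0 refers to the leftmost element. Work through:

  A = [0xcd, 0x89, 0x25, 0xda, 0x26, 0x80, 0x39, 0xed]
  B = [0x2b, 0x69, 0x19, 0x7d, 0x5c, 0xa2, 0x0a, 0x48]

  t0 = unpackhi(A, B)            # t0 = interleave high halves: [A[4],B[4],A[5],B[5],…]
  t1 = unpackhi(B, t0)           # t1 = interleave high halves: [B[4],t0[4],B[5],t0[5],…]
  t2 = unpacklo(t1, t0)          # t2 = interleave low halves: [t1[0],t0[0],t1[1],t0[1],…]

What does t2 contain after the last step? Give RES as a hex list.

t0 = [0x26, 0x5c, 0x80, 0xa2, 0x39, 0x0a, 0xed, 0x48]
t1 = [0x5c, 0x39, 0xa2, 0x0a, 0x0a, 0xed, 0x48, 0x48]
t2 = [0x5c, 0x26, 0x39, 0x5c, 0xa2, 0x80, 0x0a, 0xa2]

RES = [ 0x5c  0x26  0x39  0x5c  0xa2  0x80  0x0a  0xa2 ]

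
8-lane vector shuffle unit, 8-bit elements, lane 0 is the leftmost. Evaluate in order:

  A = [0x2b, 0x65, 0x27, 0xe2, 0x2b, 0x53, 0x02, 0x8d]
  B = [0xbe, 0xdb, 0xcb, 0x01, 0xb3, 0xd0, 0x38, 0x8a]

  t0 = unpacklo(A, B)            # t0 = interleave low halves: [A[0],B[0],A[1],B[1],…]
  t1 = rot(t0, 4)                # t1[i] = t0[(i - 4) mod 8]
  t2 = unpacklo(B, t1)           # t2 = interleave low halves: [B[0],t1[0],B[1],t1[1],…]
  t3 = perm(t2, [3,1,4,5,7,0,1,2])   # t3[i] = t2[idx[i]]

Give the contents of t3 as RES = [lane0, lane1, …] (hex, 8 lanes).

→ t0 |2b|be|65|db|27|cb|e2|01|
→ t1 |27|cb|e2|01|2b|be|65|db|
→ t2 |be|27|db|cb|cb|e2|01|01|
→ t3 |cb|27|cb|e2|01|be|27|db|

RES = [ 0xcb  0x27  0xcb  0xe2  0x01  0xbe  0x27  0xdb ]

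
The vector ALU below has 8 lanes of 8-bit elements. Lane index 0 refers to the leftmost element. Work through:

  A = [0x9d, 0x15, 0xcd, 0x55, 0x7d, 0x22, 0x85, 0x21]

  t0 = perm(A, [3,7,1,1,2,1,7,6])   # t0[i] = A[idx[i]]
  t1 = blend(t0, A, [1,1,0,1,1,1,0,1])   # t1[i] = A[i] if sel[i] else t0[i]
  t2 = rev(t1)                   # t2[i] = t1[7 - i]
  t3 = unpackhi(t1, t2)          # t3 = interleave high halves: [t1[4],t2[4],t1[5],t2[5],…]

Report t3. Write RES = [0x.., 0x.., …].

RES = [0x7d, 0x55, 0x22, 0x15, 0x21, 0x15, 0x21, 0x9d]

→ t0 |55|21|15|15|cd|15|21|85|
→ t1 |9d|15|15|55|7d|22|21|21|
→ t2 |21|21|22|7d|55|15|15|9d|
→ t3 |7d|55|22|15|21|15|21|9d|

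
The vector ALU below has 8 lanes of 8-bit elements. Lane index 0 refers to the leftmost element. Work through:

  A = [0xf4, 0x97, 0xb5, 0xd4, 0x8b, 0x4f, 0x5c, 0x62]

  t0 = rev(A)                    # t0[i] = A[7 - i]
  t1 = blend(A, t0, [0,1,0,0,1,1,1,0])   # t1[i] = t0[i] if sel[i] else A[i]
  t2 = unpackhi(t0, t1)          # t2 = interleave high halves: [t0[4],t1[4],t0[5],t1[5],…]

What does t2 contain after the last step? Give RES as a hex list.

t0 = [0x62, 0x5c, 0x4f, 0x8b, 0xd4, 0xb5, 0x97, 0xf4]
t1 = [0xf4, 0x5c, 0xb5, 0xd4, 0xd4, 0xb5, 0x97, 0x62]
t2 = [0xd4, 0xd4, 0xb5, 0xb5, 0x97, 0x97, 0xf4, 0x62]

RES = [0xd4, 0xd4, 0xb5, 0xb5, 0x97, 0x97, 0xf4, 0x62]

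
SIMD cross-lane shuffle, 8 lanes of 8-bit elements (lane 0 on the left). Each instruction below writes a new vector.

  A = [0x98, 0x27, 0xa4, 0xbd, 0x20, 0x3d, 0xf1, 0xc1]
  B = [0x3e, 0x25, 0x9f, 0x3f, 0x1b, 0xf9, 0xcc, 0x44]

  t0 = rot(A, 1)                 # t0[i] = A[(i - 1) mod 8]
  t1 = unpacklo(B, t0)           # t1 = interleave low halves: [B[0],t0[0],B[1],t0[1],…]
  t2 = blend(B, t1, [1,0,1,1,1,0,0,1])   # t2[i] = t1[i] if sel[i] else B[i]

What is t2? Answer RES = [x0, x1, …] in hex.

RES = [0x3e, 0x25, 0x25, 0x98, 0x9f, 0xf9, 0xcc, 0xa4]

→ t0 |c1|98|27|a4|bd|20|3d|f1|
→ t1 |3e|c1|25|98|9f|27|3f|a4|
→ t2 |3e|25|25|98|9f|f9|cc|a4|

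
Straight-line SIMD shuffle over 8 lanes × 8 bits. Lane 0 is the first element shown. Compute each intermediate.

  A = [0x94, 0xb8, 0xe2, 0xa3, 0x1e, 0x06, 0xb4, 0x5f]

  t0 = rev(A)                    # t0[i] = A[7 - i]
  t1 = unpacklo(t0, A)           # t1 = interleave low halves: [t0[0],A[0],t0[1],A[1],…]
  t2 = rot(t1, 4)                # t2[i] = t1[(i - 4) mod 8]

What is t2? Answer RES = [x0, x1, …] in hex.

t0 = [0x5f, 0xb4, 0x06, 0x1e, 0xa3, 0xe2, 0xb8, 0x94]
t1 = [0x5f, 0x94, 0xb4, 0xb8, 0x06, 0xe2, 0x1e, 0xa3]
t2 = [0x06, 0xe2, 0x1e, 0xa3, 0x5f, 0x94, 0xb4, 0xb8]

RES = [ 0x06  0xe2  0x1e  0xa3  0x5f  0x94  0xb4  0xb8 ]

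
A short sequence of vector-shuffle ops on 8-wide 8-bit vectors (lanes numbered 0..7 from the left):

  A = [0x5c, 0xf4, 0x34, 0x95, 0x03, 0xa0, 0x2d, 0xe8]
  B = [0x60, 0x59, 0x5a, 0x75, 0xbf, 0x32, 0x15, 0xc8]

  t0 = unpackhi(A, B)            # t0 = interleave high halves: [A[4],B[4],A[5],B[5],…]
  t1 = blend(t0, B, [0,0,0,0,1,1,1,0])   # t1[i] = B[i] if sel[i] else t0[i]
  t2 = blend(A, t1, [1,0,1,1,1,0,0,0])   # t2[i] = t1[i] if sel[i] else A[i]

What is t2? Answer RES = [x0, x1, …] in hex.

  t0: 03 bf a0 32 2d 15 e8 c8
  t1: 03 bf a0 32 bf 32 15 c8
  t2: 03 f4 a0 32 bf a0 2d e8

RES = [0x03, 0xf4, 0xa0, 0x32, 0xbf, 0xa0, 0x2d, 0xe8]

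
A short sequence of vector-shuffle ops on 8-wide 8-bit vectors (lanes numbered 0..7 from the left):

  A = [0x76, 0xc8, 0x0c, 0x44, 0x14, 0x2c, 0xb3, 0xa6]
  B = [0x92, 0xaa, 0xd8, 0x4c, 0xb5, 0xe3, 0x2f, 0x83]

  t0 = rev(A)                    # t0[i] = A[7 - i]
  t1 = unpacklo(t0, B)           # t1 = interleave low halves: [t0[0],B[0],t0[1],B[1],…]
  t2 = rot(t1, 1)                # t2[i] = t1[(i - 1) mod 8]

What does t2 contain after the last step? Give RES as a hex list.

RES = [0x4c, 0xa6, 0x92, 0xb3, 0xaa, 0x2c, 0xd8, 0x14]

→ t0 |a6|b3|2c|14|44|0c|c8|76|
→ t1 |a6|92|b3|aa|2c|d8|14|4c|
→ t2 |4c|a6|92|b3|aa|2c|d8|14|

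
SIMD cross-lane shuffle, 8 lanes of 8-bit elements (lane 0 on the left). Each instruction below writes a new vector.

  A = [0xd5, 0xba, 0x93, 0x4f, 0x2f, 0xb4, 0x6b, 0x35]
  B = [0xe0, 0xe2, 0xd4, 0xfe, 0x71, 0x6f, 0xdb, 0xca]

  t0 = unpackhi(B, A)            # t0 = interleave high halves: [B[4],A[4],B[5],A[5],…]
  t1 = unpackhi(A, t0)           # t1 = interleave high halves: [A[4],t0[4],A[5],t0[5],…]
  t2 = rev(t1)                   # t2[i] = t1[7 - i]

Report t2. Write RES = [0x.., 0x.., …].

RES = [ 0x35  0x35  0xca  0x6b  0x6b  0xb4  0xdb  0x2f ]

  t0: 71 2f 6f b4 db 6b ca 35
  t1: 2f db b4 6b 6b ca 35 35
  t2: 35 35 ca 6b 6b b4 db 2f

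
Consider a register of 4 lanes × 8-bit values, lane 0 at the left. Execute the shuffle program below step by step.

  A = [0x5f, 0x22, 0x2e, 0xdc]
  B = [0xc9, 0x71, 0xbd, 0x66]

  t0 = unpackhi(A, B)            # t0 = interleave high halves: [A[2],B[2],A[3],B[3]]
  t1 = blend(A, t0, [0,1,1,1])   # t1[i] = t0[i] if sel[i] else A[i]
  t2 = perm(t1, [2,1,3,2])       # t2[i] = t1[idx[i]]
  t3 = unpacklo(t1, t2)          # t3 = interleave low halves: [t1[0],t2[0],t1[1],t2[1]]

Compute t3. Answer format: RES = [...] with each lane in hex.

RES = [ 0x5f  0xdc  0xbd  0xbd ]

  t0: 2e bd dc 66
  t1: 5f bd dc 66
  t2: dc bd 66 dc
  t3: 5f dc bd bd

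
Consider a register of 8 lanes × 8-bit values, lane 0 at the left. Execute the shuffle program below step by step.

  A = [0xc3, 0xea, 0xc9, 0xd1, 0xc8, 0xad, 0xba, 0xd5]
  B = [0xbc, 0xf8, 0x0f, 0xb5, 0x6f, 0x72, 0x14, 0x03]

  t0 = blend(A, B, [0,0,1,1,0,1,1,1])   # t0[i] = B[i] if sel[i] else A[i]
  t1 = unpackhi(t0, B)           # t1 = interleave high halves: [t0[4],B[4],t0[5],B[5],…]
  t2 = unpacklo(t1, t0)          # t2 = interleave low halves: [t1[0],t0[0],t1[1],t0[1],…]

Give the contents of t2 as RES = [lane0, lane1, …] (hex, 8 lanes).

RES = [0xc8, 0xc3, 0x6f, 0xea, 0x72, 0x0f, 0x72, 0xb5]

t0 = [0xc3, 0xea, 0x0f, 0xb5, 0xc8, 0x72, 0x14, 0x03]
t1 = [0xc8, 0x6f, 0x72, 0x72, 0x14, 0x14, 0x03, 0x03]
t2 = [0xc8, 0xc3, 0x6f, 0xea, 0x72, 0x0f, 0x72, 0xb5]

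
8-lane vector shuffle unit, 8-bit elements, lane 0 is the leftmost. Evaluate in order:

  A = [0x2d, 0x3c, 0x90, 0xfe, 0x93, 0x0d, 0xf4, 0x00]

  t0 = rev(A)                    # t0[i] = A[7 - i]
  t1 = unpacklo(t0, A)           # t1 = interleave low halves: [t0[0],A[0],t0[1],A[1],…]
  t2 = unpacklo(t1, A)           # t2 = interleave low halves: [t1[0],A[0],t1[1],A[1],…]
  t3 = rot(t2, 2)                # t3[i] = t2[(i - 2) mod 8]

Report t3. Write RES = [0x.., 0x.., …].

  t0: 00 f4 0d 93 fe 90 3c 2d
  t1: 00 2d f4 3c 0d 90 93 fe
  t2: 00 2d 2d 3c f4 90 3c fe
  t3: 3c fe 00 2d 2d 3c f4 90

RES = [ 0x3c  0xfe  0x00  0x2d  0x2d  0x3c  0xf4  0x90 ]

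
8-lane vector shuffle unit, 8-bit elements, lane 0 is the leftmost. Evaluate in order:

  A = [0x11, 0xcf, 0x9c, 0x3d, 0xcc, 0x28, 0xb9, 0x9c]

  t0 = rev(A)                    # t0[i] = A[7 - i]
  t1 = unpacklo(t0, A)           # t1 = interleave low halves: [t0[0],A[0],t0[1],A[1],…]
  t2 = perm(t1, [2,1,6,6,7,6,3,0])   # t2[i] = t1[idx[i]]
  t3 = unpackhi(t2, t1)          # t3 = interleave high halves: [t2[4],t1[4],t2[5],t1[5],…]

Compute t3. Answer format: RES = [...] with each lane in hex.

→ t0 |9c|b9|28|cc|3d|9c|cf|11|
→ t1 |9c|11|b9|cf|28|9c|cc|3d|
→ t2 |b9|11|cc|cc|3d|cc|cf|9c|
→ t3 |3d|28|cc|9c|cf|cc|9c|3d|

RES = [0x3d, 0x28, 0xcc, 0x9c, 0xcf, 0xcc, 0x9c, 0x3d]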